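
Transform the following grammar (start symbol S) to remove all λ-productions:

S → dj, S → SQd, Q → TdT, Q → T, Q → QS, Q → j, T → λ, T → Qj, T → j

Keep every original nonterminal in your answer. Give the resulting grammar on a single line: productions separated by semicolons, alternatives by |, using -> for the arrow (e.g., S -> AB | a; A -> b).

Nullable set: {Q, T}.
S -> SQd: Q nullable, giving SQd | Sd.
Q -> QS: Q nullable, giving QS | S.
Q -> T: T nullable, giving T.
Q -> TdT: T, T nullable, giving Td | TdT | d | dT.
Drop T -> λ.
T -> Qj: Q nullable, giving Qj | j.
Unchanged (no nullable symbols): S -> dj; Q -> j; T -> j.

S -> Sd | dj | SQd; Q -> S | T | d | j | QS | Td | dT | TdT; T -> j | Qj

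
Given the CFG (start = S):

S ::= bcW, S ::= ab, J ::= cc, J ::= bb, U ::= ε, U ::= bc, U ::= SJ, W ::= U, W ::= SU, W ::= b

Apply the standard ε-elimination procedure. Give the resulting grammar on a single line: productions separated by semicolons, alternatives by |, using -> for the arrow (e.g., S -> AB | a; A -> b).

Nullable set: {U, W}.
S -> bcW: W nullable, giving bc | bcW.
Drop U -> ε.
W -> SU: U nullable, giving S | SU.
W -> U: U nullable, giving U.
Unchanged (no nullable symbols): S -> ab; J -> bb; J -> cc; U -> SJ; U -> bc; W -> b.

S -> ab | bc | bcW; J -> bb | cc; U -> SJ | bc; W -> S | U | b | SU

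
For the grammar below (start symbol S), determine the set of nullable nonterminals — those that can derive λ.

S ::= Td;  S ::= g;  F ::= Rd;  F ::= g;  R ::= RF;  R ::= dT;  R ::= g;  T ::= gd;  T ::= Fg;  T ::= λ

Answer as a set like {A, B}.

{T}

Directly nullable (have an ε-rule): {T}.
Not nullable: F, R, S — each has a terminal in every rule's right-hand side or depends on a non-nullable symbol.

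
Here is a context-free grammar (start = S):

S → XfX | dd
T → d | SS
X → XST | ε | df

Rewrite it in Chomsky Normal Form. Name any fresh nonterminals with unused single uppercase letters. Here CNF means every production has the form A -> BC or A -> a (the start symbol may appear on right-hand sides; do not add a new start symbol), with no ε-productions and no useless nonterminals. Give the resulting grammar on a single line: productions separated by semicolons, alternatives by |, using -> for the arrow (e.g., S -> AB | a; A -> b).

Nullable: {X}; after ε-elimination: S -> f | Xf | dd | fX | XfX; T -> d | SS; X -> ST | df | XST.
No unit productions to eliminate.
TERM: introduce B -> d, A -> f and substitute in every rule of length ≥2.
BIN: S -> XAX becomes S -> XC, C -> AX; X -> XST becomes X -> XD, D -> ST.

S -> f | AX | BB | XA | XC; A -> f; B -> d; C -> AX; D -> ST; T -> d | SS; X -> BA | ST | XD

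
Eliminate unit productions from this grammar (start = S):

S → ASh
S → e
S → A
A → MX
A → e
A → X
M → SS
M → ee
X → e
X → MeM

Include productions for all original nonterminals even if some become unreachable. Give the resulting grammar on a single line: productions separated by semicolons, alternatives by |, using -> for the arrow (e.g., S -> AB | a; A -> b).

S -> e | MX | ASh | MeM; A -> e | MX | MeM; M -> SS | ee; X -> e | MeM

Unit productions: A->X, S->A.
Unit pairs (A ⇒* B via units): (A,X), (S,A), (S,X).
S: inherits non-unit rules of {A, S, X} → ASh | MX | MeM | e.
A: inherits non-unit rules of {A, X} → MX | MeM | e.
M: inherits non-unit rules of {M} → SS | ee.
X: inherits non-unit rules of {X} → MeM | e.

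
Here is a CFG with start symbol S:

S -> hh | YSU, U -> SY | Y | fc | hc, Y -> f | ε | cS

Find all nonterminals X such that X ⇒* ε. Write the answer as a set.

Directly nullable (have an ε-rule): {Y}.
U is nullable via U -> Y (every symbol on the right is already known nullable).
Not nullable: S — each has a terminal in every rule's right-hand side or depends on a non-nullable symbol.

{U, Y}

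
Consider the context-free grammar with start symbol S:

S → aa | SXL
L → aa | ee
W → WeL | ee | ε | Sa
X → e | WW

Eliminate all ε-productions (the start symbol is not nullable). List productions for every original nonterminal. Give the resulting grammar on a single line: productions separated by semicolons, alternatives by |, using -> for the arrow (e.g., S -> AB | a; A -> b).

S -> SL | aa | SXL; L -> aa | ee; W -> Sa | eL | ee | WeL; X -> W | e | WW

Nullable set: {W, X}.
S -> SXL: X nullable, giving SL | SXL.
Drop W -> ε.
W -> WeL: W nullable, giving WeL | eL.
X -> WW: W, W nullable, giving W | WW.
Unchanged (no nullable symbols): S -> aa; L -> aa; L -> ee; W -> Sa; W -> ee; X -> e.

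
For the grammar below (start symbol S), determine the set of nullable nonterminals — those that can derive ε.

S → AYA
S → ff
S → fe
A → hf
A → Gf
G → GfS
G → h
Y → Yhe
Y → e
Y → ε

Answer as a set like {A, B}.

{Y}

Directly nullable (have an ε-rule): {Y}.
Not nullable: A, G, S — each has a terminal in every rule's right-hand side or depends on a non-nullable symbol.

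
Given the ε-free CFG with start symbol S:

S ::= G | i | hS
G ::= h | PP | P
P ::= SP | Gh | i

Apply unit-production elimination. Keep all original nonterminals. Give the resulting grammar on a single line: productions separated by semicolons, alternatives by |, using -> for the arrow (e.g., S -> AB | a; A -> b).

S -> h | i | Gh | PP | SP | hS; G -> h | i | Gh | PP | SP; P -> i | Gh | SP

Unit productions: G->P, S->G.
Unit pairs (A ⇒* B via units): (G,P), (S,G), (S,P).
S: inherits non-unit rules of {G, P, S} → Gh | PP | SP | h | hS | i.
G: inherits non-unit rules of {G, P} → Gh | PP | SP | h | i.
P: inherits non-unit rules of {P} → Gh | SP | i.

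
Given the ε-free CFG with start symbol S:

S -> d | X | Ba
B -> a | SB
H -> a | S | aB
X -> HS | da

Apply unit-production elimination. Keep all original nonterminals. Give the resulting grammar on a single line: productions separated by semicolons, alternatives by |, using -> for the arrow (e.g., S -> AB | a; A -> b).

S -> d | Ba | HS | da; B -> a | SB; H -> a | d | Ba | HS | aB | da; X -> HS | da

Unit productions: H->S, S->X.
Unit pairs (A ⇒* B via units): (H,S), (H,X), (S,X).
S: inherits non-unit rules of {S, X} → Ba | HS | d | da.
B: inherits non-unit rules of {B} → SB | a.
H: inherits non-unit rules of {H, S, X} → Ba | HS | a | aB | d | da.
X: inherits non-unit rules of {X} → HS | da.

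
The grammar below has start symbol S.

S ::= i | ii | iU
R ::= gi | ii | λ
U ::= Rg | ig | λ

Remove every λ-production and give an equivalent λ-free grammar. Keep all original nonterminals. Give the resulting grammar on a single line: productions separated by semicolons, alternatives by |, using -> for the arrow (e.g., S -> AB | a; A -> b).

S -> i | iU | ii; R -> gi | ii; U -> g | Rg | ig

Nullable set: {R, U}.
S -> iU: U nullable, giving i | iU.
Drop R -> λ.
Drop U -> λ.
U -> Rg: R nullable, giving Rg | g.
Unchanged (no nullable symbols): S -> i; S -> ii; R -> gi; R -> ii; U -> ig.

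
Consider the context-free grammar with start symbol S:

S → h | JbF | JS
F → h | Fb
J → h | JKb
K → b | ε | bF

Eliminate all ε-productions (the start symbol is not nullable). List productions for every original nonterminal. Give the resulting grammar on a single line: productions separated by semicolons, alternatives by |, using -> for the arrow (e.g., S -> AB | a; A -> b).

Nullable set: {K}.
J -> JKb: K nullable, giving JKb | Jb.
Drop K -> ε.
Unchanged (no nullable symbols): S -> JS; S -> JbF; S -> h; F -> Fb; F -> h; J -> h; K -> b; K -> bF.

S -> h | JS | JbF; F -> h | Fb; J -> h | Jb | JKb; K -> b | bF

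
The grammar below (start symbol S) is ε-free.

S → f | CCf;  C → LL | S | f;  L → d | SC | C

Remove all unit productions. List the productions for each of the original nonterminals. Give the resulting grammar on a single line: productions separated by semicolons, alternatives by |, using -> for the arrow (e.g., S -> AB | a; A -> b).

S -> f | CCf; C -> f | LL | CCf; L -> d | f | LL | SC | CCf

Unit productions: C->S, L->C.
Unit pairs (A ⇒* B via units): (C,S), (L,C), (L,S).
S: inherits non-unit rules of {S} → CCf | f.
C: inherits non-unit rules of {C, S} → CCf | LL | f.
L: inherits non-unit rules of {C, L, S} → CCf | LL | SC | d | f.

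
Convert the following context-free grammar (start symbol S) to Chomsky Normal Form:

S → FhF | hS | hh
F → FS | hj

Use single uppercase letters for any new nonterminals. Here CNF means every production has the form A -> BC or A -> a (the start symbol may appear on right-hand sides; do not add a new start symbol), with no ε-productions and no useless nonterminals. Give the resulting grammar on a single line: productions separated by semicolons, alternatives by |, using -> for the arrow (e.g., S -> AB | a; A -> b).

No ε-productions.
No unit productions to eliminate.
TERM: introduce A -> h, B -> j and substitute in every rule of length ≥2.
BIN: S -> FAF becomes S -> FC, C -> AF.

S -> AA | AS | FC; A -> h; B -> j; C -> AF; F -> AB | FS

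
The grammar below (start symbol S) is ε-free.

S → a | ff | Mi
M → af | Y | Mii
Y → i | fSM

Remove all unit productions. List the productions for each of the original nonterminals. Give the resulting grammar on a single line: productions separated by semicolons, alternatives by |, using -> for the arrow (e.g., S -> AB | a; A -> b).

Unit productions: M->Y.
Unit pairs (A ⇒* B via units): (M,Y).
S: inherits non-unit rules of {S} → Mi | a | ff.
M: inherits non-unit rules of {M, Y} → Mii | af | fSM | i.
Y: inherits non-unit rules of {Y} → fSM | i.

S -> a | Mi | ff; M -> i | af | Mii | fSM; Y -> i | fSM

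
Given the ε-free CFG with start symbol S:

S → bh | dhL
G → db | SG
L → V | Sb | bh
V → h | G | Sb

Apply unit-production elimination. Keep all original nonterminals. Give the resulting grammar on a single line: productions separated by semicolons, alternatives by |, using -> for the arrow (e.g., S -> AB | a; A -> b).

Unit productions: L->V, V->G.
Unit pairs (A ⇒* B via units): (L,G), (L,V), (V,G).
S: inherits non-unit rules of {S} → bh | dhL.
G: inherits non-unit rules of {G} → SG | db.
L: inherits non-unit rules of {G, L, V} → SG | Sb | bh | db | h.
V: inherits non-unit rules of {G, V} → SG | Sb | db | h.

S -> bh | dhL; G -> SG | db; L -> h | SG | Sb | bh | db; V -> h | SG | Sb | db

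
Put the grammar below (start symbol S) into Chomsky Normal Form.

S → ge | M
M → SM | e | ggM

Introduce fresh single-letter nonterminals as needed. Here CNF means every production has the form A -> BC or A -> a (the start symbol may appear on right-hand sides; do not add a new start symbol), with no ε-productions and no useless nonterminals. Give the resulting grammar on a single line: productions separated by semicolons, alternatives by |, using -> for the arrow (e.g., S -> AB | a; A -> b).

S -> e | AB | AD | SM; A -> g; B -> e; C -> AM; D -> AM; M -> e | AC | SM

No ε-productions.
After unit-elimination: S -> e | SM | ge | ggM; M -> e | SM | ggM.
TERM: introduce B -> e, A -> g and substitute in every rule of length ≥2.
BIN: M -> AAM becomes M -> AC, C -> AM; S -> AAM becomes S -> AD, D -> AM.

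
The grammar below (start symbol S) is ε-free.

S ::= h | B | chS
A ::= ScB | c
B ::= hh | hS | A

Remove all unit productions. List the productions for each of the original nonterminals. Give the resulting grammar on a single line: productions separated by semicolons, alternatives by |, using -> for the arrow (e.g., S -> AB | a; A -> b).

S -> c | h | hS | hh | ScB | chS; A -> c | ScB; B -> c | hS | hh | ScB

Unit productions: B->A, S->B.
Unit pairs (A ⇒* B via units): (B,A), (S,A), (S,B).
S: inherits non-unit rules of {A, B, S} → ScB | c | chS | h | hS | hh.
A: inherits non-unit rules of {A} → ScB | c.
B: inherits non-unit rules of {A, B} → ScB | c | hS | hh.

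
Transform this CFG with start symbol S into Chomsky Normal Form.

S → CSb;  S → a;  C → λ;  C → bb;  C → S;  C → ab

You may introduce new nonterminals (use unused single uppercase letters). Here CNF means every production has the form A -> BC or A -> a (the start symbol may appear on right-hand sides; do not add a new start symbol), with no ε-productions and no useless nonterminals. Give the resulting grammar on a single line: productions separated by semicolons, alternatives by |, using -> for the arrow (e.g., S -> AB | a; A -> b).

S -> a | CE | SA; A -> b; B -> a; C -> a | AA | BA | CD | SA; D -> SA; E -> SA

Nullable: {C}; after ε-elimination: S -> a | Sb | CSb; C -> S | ab | bb.
After unit-elimination: S -> a | Sb | CSb; C -> a | Sb | ab | bb | CSb.
TERM: introduce B -> a, A -> b and substitute in every rule of length ≥2.
BIN: C -> CSA becomes C -> CD, D -> SA; S -> CSA becomes S -> CE, E -> SA.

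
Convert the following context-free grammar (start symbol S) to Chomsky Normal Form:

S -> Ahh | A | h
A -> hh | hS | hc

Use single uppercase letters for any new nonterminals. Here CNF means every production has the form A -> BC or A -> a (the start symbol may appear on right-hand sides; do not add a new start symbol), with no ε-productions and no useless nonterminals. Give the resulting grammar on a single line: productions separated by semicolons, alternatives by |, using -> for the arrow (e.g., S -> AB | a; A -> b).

No ε-productions.
After unit-elimination: S -> h | hS | hc | hh | Ahh; A -> hS | hc | hh.
TERM: introduce C -> c, B -> h and substitute in every rule of length ≥2.
BIN: S -> ABB becomes S -> AD, D -> BB.

S -> h | AD | BB | BC | BS; A -> BB | BC | BS; B -> h; C -> c; D -> BB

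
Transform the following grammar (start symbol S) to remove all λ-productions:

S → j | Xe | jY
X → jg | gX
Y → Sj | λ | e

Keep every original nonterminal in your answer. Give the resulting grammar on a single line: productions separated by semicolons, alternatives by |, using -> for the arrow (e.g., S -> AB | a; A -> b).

Nullable set: {Y}.
S -> jY: Y nullable, giving j | jY.
Drop Y -> λ.
Unchanged (no nullable symbols): S -> Xe; S -> j; X -> gX; X -> jg; Y -> Sj; Y -> e.

S -> j | Xe | jY; X -> gX | jg; Y -> e | Sj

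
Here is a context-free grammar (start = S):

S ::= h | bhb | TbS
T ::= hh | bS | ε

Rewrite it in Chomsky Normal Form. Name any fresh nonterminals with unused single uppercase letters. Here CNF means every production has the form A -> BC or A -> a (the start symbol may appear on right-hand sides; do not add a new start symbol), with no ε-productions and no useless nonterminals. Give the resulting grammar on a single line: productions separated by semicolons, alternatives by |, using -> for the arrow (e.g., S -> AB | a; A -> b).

Nullable: {T}; after ε-elimination: S -> h | bS | TbS | bhb; T -> bS | hh.
No unit productions to eliminate.
TERM: introduce A -> b, B -> h and substitute in every rule of length ≥2.
BIN: S -> ABA becomes S -> AC, C -> BA; S -> TAS becomes S -> TD, D -> AS.

S -> h | AC | AS | TD; A -> b; B -> h; C -> BA; D -> AS; T -> AS | BB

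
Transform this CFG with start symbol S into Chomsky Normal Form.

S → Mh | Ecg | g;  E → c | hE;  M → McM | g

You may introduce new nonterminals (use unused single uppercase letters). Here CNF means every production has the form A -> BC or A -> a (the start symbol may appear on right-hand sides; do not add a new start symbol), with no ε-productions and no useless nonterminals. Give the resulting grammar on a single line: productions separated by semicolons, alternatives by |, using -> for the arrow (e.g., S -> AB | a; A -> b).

No ε-productions.
No unit productions to eliminate.
TERM: introduce B -> c, C -> g, A -> h and substitute in every rule of length ≥2.
BIN: M -> MBM becomes M -> MD, D -> BM; S -> EBC becomes S -> EF, F -> BC.

S -> g | EF | MA; A -> h; B -> c; C -> g; D -> BM; E -> c | AE; F -> BC; M -> g | MD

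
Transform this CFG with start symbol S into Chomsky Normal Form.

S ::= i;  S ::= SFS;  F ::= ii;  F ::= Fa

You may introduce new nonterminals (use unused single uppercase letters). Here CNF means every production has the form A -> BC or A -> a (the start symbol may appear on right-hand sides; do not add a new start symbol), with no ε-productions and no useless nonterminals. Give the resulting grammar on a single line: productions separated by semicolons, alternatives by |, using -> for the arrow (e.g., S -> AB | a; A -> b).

S -> i | SC; A -> a; B -> i; C -> FS; F -> BB | FA

No ε-productions.
No unit productions to eliminate.
TERM: introduce A -> a, B -> i and substitute in every rule of length ≥2.
BIN: S -> SFS becomes S -> SC, C -> FS.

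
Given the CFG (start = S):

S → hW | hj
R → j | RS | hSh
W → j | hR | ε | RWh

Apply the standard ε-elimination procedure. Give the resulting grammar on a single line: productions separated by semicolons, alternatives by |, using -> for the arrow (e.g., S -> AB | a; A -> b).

S -> h | hW | hj; R -> j | RS | hSh; W -> j | Rh | hR | RWh

Nullable set: {W}.
S -> hW: W nullable, giving h | hW.
Drop W -> ε.
W -> RWh: W nullable, giving RWh | Rh.
Unchanged (no nullable symbols): S -> hj; R -> RS; R -> hSh; R -> j; W -> hR; W -> j.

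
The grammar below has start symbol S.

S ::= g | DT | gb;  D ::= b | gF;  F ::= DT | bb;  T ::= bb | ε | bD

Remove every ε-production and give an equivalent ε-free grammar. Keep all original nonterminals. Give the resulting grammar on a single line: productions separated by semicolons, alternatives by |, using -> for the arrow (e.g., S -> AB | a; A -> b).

S -> D | g | DT | gb; D -> b | gF; F -> D | DT | bb; T -> bD | bb

Nullable set: {T}.
S -> DT: T nullable, giving D | DT.
F -> DT: T nullable, giving D | DT.
Drop T -> ε.
Unchanged (no nullable symbols): S -> g; S -> gb; D -> b; D -> gF; F -> bb; T -> bD; T -> bb.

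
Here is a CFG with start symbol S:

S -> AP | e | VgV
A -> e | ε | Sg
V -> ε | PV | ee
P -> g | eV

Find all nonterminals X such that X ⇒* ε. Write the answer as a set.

{A, V}

Directly nullable (have an ε-rule): {A, V}.
Not nullable: P, S — each has a terminal in every rule's right-hand side or depends on a non-nullable symbol.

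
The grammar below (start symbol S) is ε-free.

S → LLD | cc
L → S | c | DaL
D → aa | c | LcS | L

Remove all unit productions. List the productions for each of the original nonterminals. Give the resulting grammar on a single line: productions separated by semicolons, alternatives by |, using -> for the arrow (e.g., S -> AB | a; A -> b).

Unit productions: D->L, L->S.
Unit pairs (A ⇒* B via units): (D,L), (D,S), (L,S).
S: inherits non-unit rules of {S} → LLD | cc.
D: inherits non-unit rules of {D, L, S} → DaL | LLD | LcS | aa | c | cc.
L: inherits non-unit rules of {L, S} → DaL | LLD | c | cc.

S -> cc | LLD; D -> c | aa | cc | DaL | LLD | LcS; L -> c | cc | DaL | LLD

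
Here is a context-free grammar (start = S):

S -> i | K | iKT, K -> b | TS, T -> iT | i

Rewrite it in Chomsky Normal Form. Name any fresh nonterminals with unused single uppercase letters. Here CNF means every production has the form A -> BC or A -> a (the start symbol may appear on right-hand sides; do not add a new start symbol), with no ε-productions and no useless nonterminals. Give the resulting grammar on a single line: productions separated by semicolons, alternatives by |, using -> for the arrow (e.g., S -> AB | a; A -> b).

No ε-productions.
After unit-elimination: S -> b | i | TS | iKT; K -> b | TS; T -> i | iT.
TERM: introduce A -> i and substitute in every rule of length ≥2.
BIN: S -> AKT becomes S -> AB, B -> KT.

S -> b | i | AB | TS; A -> i; B -> KT; K -> b | TS; T -> i | AT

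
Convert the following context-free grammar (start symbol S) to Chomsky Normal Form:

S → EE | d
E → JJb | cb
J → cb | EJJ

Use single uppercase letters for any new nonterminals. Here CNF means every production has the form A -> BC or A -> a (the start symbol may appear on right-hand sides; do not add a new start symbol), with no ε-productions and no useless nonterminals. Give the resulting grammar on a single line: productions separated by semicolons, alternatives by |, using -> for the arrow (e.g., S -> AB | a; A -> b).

No ε-productions.
No unit productions to eliminate.
TERM: introduce A -> b, B -> c and substitute in every rule of length ≥2.
BIN: E -> JJA becomes E -> JC, C -> JA; J -> EJJ becomes J -> ED, D -> JJ.

S -> d | EE; A -> b; B -> c; C -> JA; D -> JJ; E -> BA | JC; J -> BA | ED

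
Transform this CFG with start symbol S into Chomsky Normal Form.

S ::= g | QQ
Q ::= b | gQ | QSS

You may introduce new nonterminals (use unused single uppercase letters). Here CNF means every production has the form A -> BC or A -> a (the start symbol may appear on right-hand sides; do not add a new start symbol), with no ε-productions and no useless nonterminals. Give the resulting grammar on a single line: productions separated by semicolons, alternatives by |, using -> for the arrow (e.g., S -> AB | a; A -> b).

No ε-productions.
No unit productions to eliminate.
TERM: introduce A -> g and substitute in every rule of length ≥2.
BIN: Q -> QSS becomes Q -> QB, B -> SS.

S -> g | QQ; A -> g; B -> SS; Q -> b | AQ | QB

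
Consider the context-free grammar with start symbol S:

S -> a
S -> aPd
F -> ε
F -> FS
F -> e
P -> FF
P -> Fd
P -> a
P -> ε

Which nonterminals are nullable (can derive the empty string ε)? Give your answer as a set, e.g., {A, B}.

{F, P}

Directly nullable (have an ε-rule): {F, P}.
Not nullable: S — each has a terminal in every rule's right-hand side or depends on a non-nullable symbol.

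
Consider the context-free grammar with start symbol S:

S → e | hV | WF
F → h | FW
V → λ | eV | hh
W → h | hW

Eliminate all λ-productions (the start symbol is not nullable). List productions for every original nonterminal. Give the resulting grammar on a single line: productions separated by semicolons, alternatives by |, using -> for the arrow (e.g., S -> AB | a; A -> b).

Nullable set: {V}.
S -> hV: V nullable, giving h | hV.
Drop V -> λ.
V -> eV: V nullable, giving e | eV.
Unchanged (no nullable symbols): S -> WF; S -> e; F -> FW; F -> h; V -> hh; W -> h; W -> hW.

S -> e | h | WF | hV; F -> h | FW; V -> e | eV | hh; W -> h | hW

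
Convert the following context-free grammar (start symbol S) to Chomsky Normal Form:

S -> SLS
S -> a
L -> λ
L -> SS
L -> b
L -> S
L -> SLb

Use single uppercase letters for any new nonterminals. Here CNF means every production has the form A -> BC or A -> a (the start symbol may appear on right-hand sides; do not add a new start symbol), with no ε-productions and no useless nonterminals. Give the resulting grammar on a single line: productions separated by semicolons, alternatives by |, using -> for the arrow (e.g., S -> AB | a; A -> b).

S -> a | SD | SS; A -> b; B -> LA; C -> LS; D -> LS; L -> a | b | SA | SB | SC | SS

Nullable: {L}; after ε-elimination: S -> a | SS | SLS; L -> S | b | SS | Sb | SLb.
After unit-elimination: S -> a | SS | SLS; L -> a | b | SS | Sb | SLS | SLb.
TERM: introduce A -> b and substitute in every rule of length ≥2.
BIN: L -> SLA becomes L -> SB, B -> LA; L -> SLS becomes L -> SC, C -> LS; S -> SLS becomes S -> SD, D -> LS.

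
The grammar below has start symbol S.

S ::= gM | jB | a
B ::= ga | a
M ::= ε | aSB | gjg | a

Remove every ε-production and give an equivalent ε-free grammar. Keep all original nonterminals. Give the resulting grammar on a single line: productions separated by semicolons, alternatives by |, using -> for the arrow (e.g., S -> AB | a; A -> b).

S -> a | g | gM | jB; B -> a | ga; M -> a | aSB | gjg

Nullable set: {M}.
S -> gM: M nullable, giving g | gM.
Drop M -> ε.
Unchanged (no nullable symbols): S -> a; S -> jB; B -> a; B -> ga; M -> a; M -> aSB; M -> gjg.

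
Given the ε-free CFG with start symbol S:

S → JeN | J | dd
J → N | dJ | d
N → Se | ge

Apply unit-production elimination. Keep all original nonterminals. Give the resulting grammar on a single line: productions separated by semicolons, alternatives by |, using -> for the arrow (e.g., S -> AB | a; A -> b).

Unit productions: J->N, S->J.
Unit pairs (A ⇒* B via units): (J,N), (S,J), (S,N).
S: inherits non-unit rules of {J, N, S} → JeN | Se | d | dJ | dd | ge.
J: inherits non-unit rules of {J, N} → Se | d | dJ | ge.
N: inherits non-unit rules of {N} → Se | ge.

S -> d | Se | dJ | dd | ge | JeN; J -> d | Se | dJ | ge; N -> Se | ge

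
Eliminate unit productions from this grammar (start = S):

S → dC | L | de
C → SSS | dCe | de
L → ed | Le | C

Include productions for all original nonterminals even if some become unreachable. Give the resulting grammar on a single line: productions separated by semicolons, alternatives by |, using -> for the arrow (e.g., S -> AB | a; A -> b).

S -> Le | dC | de | ed | SSS | dCe; C -> de | SSS | dCe; L -> Le | de | ed | SSS | dCe

Unit productions: L->C, S->L.
Unit pairs (A ⇒* B via units): (L,C), (S,C), (S,L).
S: inherits non-unit rules of {C, L, S} → Le | SSS | dC | dCe | de | ed.
C: inherits non-unit rules of {C} → SSS | dCe | de.
L: inherits non-unit rules of {C, L} → Le | SSS | dCe | de | ed.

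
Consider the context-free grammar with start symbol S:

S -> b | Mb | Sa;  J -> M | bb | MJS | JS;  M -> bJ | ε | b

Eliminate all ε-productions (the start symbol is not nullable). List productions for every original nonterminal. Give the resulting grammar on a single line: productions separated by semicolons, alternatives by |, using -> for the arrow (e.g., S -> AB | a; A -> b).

S -> b | Mb | Sa; J -> M | S | JS | MS | bb | MJS; M -> b | bJ

Nullable set: {J, M}.
S -> Mb: M nullable, giving Mb | b.
J -> JS: J nullable, giving JS | S.
J -> M: M nullable, giving M.
J -> MJS: M, J nullable, giving JS | MJS | MS | S.
Drop M -> ε.
M -> bJ: J nullable, giving b | bJ.
Unchanged (no nullable symbols): S -> Sa; S -> b; J -> bb; M -> b.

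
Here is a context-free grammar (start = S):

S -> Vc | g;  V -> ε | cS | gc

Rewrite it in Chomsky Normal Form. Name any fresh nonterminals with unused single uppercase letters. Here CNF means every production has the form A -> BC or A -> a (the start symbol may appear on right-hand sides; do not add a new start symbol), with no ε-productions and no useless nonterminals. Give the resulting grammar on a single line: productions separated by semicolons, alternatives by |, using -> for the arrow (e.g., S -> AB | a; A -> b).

S -> c | g | VA; A -> c; B -> g; V -> AS | BA

Nullable: {V}; after ε-elimination: S -> c | g | Vc; V -> cS | gc.
No unit productions to eliminate.
TERM: introduce A -> c, B -> g and substitute in every rule of length ≥2.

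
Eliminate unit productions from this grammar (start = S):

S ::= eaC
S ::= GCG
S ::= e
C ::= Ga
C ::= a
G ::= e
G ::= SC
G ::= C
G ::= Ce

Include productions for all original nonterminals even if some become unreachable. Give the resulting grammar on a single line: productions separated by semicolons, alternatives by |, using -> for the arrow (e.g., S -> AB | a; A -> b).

S -> e | GCG | eaC; C -> a | Ga; G -> a | e | Ce | Ga | SC

Unit productions: G->C.
Unit pairs (A ⇒* B via units): (G,C).
S: inherits non-unit rules of {S} → GCG | e | eaC.
C: inherits non-unit rules of {C} → Ga | a.
G: inherits non-unit rules of {C, G} → Ce | Ga | SC | a | e.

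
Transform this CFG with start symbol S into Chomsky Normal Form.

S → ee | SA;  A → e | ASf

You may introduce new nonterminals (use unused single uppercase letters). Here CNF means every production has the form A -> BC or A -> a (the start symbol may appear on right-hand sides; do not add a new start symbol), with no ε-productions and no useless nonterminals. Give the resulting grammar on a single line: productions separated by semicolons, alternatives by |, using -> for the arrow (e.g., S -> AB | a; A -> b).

No ε-productions.
No unit productions to eliminate.
TERM: introduce C -> e, B -> f and substitute in every rule of length ≥2.
BIN: A -> ASB becomes A -> AD, D -> SB.

S -> CC | SA; A -> e | AD; B -> f; C -> e; D -> SB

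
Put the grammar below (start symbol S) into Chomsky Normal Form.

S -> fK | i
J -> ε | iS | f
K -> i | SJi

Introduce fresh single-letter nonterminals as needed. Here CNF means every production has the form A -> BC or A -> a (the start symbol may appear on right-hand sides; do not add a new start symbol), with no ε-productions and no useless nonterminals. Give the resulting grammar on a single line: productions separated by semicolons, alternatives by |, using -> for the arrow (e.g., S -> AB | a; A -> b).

S -> i | BK; A -> i; B -> f; C -> JA; J -> f | AS; K -> i | SA | SC

Nullable: {J}; after ε-elimination: S -> i | fK; J -> f | iS; K -> i | Si | SJi.
No unit productions to eliminate.
TERM: introduce B -> f, A -> i and substitute in every rule of length ≥2.
BIN: K -> SJA becomes K -> SC, C -> JA.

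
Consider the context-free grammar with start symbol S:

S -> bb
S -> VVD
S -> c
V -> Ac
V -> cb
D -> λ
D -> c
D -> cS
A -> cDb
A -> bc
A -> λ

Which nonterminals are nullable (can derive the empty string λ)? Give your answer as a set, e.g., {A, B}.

{A, D}

Directly nullable (have an ε-rule): {A, D}.
Not nullable: S, V — each has a terminal in every rule's right-hand side or depends on a non-nullable symbol.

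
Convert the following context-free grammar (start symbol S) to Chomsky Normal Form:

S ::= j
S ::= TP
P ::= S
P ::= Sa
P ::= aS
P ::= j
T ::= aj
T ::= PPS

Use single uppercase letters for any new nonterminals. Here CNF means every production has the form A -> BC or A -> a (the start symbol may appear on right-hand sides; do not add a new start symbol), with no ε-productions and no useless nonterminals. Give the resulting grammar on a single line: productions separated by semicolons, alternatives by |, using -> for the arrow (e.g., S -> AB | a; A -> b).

S -> j | TP; A -> a; B -> j; C -> PS; P -> j | AS | SA | TP; T -> AB | PC

No ε-productions.
After unit-elimination: S -> j | TP; P -> j | Sa | TP | aS; T -> aj | PPS.
TERM: introduce A -> a, B -> j and substitute in every rule of length ≥2.
BIN: T -> PPS becomes T -> PC, C -> PS.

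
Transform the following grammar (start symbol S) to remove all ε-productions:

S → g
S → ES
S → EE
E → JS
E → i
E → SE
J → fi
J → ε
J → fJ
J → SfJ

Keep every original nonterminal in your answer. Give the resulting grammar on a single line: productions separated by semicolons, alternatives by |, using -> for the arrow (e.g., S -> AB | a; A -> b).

S -> g | EE | ES; E -> S | i | JS | SE; J -> f | Sf | fJ | fi | SfJ

Nullable set: {J}.
E -> JS: J nullable, giving JS | S.
Drop J -> ε.
J -> SfJ: J nullable, giving Sf | SfJ.
J -> fJ: J nullable, giving f | fJ.
Unchanged (no nullable symbols): S -> EE; S -> ES; S -> g; E -> SE; E -> i; J -> fi.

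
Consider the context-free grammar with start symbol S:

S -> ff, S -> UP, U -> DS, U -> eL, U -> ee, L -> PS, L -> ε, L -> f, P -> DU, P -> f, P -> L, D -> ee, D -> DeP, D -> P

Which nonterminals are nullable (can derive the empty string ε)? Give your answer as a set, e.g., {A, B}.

Directly nullable (have an ε-rule): {L}.
P is nullable via P -> L (every symbol on the right is already known nullable).
D is nullable via D -> P (every symbol on the right is already known nullable).
Not nullable: S, U — each has a terminal in every rule's right-hand side or depends on a non-nullable symbol.

{D, L, P}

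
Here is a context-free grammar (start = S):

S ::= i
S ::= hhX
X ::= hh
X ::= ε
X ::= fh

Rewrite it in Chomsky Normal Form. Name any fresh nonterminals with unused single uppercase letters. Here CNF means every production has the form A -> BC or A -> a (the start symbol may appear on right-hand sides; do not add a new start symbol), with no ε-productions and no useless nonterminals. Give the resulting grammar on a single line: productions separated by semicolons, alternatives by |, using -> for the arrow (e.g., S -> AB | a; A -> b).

Nullable: {X}; after ε-elimination: S -> i | hh | hhX; X -> fh | hh.
No unit productions to eliminate.
TERM: introduce B -> f, A -> h and substitute in every rule of length ≥2.
BIN: S -> AAX becomes S -> AC, C -> AX.

S -> i | AA | AC; A -> h; B -> f; C -> AX; X -> AA | BA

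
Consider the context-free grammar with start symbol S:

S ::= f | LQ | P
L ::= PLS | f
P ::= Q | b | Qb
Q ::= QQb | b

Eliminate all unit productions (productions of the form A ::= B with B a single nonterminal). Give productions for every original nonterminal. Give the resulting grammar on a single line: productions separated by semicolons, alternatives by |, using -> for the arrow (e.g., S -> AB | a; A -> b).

S -> b | f | LQ | Qb | QQb; L -> f | PLS; P -> b | Qb | QQb; Q -> b | QQb

Unit productions: P->Q, S->P.
Unit pairs (A ⇒* B via units): (P,Q), (S,P), (S,Q).
S: inherits non-unit rules of {P, Q, S} → LQ | QQb | Qb | b | f.
L: inherits non-unit rules of {L} → PLS | f.
P: inherits non-unit rules of {P, Q} → QQb | Qb | b.
Q: inherits non-unit rules of {Q} → QQb | b.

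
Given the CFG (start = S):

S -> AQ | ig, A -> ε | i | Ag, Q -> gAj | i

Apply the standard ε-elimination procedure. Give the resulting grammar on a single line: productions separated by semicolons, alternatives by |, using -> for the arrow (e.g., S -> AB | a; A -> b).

S -> Q | AQ | ig; A -> g | i | Ag; Q -> i | gj | gAj

Nullable set: {A}.
S -> AQ: A nullable, giving AQ | Q.
Drop A -> ε.
A -> Ag: A nullable, giving Ag | g.
Q -> gAj: A nullable, giving gAj | gj.
Unchanged (no nullable symbols): S -> ig; A -> i; Q -> i.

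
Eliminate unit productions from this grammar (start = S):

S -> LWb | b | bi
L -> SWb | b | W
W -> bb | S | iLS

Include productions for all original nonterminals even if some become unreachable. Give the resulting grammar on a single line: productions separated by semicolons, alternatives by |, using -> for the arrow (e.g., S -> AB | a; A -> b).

Unit productions: L->W, W->S.
Unit pairs (A ⇒* B via units): (L,S), (L,W), (W,S).
S: inherits non-unit rules of {S} → LWb | b | bi.
L: inherits non-unit rules of {L, S, W} → LWb | SWb | b | bb | bi | iLS.
W: inherits non-unit rules of {S, W} → LWb | b | bb | bi | iLS.

S -> b | bi | LWb; L -> b | bb | bi | LWb | SWb | iLS; W -> b | bb | bi | LWb | iLS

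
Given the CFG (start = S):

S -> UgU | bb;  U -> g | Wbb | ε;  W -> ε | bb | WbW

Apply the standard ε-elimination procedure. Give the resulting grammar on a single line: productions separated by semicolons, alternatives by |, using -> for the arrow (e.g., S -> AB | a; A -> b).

Nullable set: {U, W}.
S -> UgU: U, U nullable, giving Ug | UgU | g | gU.
Drop U -> ε.
U -> Wbb: W nullable, giving Wbb | bb.
Drop W -> ε.
W -> WbW: W, W nullable, giving Wb | WbW | b | bW.
Unchanged (no nullable symbols): S -> bb; U -> g; W -> bb.

S -> g | Ug | bb | gU | UgU; U -> g | bb | Wbb; W -> b | Wb | bW | bb | WbW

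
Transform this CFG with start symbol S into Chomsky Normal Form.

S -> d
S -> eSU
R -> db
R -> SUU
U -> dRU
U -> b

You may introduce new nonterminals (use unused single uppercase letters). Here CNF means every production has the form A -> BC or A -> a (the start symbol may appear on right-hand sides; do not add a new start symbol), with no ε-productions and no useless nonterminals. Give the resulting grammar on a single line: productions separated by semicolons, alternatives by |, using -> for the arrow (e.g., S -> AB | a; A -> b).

No ε-productions.
No unit productions to eliminate.
TERM: introduce B -> b, A -> d, C -> e and substitute in every rule of length ≥2.
BIN: R -> SUU becomes R -> SD, D -> UU; S -> CSU becomes S -> CE, E -> SU; U -> ARU becomes U -> AF, F -> RU.

S -> d | CE; A -> d; B -> b; C -> e; D -> UU; E -> SU; F -> RU; R -> AB | SD; U -> b | AF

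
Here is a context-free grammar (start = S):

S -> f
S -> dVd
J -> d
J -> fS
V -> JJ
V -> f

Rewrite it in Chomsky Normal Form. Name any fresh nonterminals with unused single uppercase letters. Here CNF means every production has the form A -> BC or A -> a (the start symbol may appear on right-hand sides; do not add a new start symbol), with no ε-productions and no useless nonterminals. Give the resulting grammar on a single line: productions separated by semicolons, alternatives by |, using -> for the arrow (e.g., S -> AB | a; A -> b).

S -> f | BC; A -> f; B -> d; C -> VB; J -> d | AS; V -> f | JJ

No ε-productions.
No unit productions to eliminate.
TERM: introduce B -> d, A -> f and substitute in every rule of length ≥2.
BIN: S -> BVB becomes S -> BC, C -> VB.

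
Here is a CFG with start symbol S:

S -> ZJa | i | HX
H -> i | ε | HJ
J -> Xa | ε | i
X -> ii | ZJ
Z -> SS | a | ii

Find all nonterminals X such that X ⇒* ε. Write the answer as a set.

Directly nullable (have an ε-rule): {H, J}.
Not nullable: S, X, Z — each has a terminal in every rule's right-hand side or depends on a non-nullable symbol.

{H, J}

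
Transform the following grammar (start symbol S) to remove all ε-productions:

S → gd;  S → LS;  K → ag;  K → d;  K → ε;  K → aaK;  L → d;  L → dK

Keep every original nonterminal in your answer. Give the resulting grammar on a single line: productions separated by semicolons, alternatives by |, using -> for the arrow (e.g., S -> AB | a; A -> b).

Nullable set: {K}.
Drop K -> ε.
K -> aaK: K nullable, giving aa | aaK.
L -> dK: K nullable, giving d | dK.
Unchanged (no nullable symbols): S -> LS; S -> gd; K -> ag; K -> d; L -> d.

S -> LS | gd; K -> d | aa | ag | aaK; L -> d | dK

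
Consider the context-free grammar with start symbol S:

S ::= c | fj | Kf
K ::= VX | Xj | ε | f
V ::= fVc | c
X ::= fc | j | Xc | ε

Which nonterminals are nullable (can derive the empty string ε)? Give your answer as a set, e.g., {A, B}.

Directly nullable (have an ε-rule): {K, X}.
Not nullable: S, V — each has a terminal in every rule's right-hand side or depends on a non-nullable symbol.

{K, X}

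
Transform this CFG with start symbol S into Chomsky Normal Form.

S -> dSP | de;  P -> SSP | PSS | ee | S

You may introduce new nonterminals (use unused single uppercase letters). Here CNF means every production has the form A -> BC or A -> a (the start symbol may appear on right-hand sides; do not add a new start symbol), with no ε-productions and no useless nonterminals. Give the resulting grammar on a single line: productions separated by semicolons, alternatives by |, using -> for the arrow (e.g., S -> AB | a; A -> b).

S -> AB | AF; A -> d; B -> e; C -> SP; D -> SS; E -> SP; F -> SP; P -> AB | AC | BB | PD | SE

No ε-productions.
After unit-elimination: S -> de | dSP; P -> de | ee | PSS | SSP | dSP.
TERM: introduce A -> d, B -> e and substitute in every rule of length ≥2.
BIN: P -> ASP becomes P -> AC, C -> SP; P -> PSS becomes P -> PD, D -> SS; P -> SSP becomes P -> SE, E -> SP; S -> ASP becomes S -> AF, F -> SP.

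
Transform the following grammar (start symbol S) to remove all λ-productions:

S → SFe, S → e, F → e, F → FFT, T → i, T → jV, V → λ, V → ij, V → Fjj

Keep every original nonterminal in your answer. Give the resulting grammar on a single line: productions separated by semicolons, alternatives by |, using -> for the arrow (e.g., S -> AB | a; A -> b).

S -> e | SFe; F -> e | FFT; T -> i | j | jV; V -> ij | Fjj

Nullable set: {V}.
T -> jV: V nullable, giving j | jV.
Drop V -> λ.
Unchanged (no nullable symbols): S -> SFe; S -> e; F -> FFT; F -> e; T -> i; V -> Fjj; V -> ij.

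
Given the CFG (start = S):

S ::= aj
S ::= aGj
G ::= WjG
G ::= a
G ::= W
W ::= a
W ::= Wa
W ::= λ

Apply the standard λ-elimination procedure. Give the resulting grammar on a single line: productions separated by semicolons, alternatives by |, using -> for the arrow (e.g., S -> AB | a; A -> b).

Nullable set: {G, W}.
S -> aGj: G nullable, giving aGj | aj.
G -> W: W nullable, giving W.
G -> WjG: W, G nullable, giving Wj | WjG | j | jG.
Drop W -> λ.
W -> Wa: W nullable, giving Wa | a.
Unchanged (no nullable symbols): S -> aj; G -> a; W -> a.

S -> aj | aGj; G -> W | a | j | Wj | jG | WjG; W -> a | Wa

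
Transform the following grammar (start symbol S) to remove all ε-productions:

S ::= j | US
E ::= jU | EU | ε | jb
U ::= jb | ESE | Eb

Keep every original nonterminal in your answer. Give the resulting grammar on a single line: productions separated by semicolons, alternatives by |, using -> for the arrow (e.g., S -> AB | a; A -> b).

Nullable set: {E}.
Drop E -> ε.
E -> EU: E nullable, giving EU | U.
U -> ESE: E, E nullable, giving ES | ESE | S | SE.
U -> Eb: E nullable, giving Eb | b.
Unchanged (no nullable symbols): S -> US; S -> j; E -> jU; E -> jb; U -> jb.

S -> j | US; E -> U | EU | jU | jb; U -> S | b | ES | Eb | SE | jb | ESE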